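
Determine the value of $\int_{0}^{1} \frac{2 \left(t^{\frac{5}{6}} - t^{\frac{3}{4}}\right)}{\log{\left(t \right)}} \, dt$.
$\log{\left(\frac{484}{441} \right)}$

Consider the one-parameter family: let $I(a) = \int_{0}^{1} \frac{2 \left(- t^{\frac{3}{4}} + t^{a}\right)}{\log{\left(t \right)}} \, dt$.

Since $\dfrac{\partial}{\partial a}\,t^{a} = t^{a} \ln t$, the $\ln t$ in the denominator cancels and
$$\frac{dI}{da} = \int_{0}^{1} 2 t^{a} \, dt = 2 \left[\frac{t^{a+1}}{a+1}\right]_0^1 = \frac{2}{a + 1}.$$

Integrating with respect to $a$ gives $I(a) = \log{\left(\frac{16 \left(a + 1\right)^{2}}{49} \right)} + C$.

At $a = \frac{3}{4}$ the integrand is identically $0$, so $I(\frac{3}{4}) = 0$. The closed form gives $0$, hence $C = 0$.

Setting $a = \frac{5}{6}$:
$$I = \log{\left(\frac{484}{441} \right)}.$$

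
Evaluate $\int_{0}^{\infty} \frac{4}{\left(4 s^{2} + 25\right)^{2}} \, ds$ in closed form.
$\frac{\pi}{250}$

Start from the standard arctangent integral
$$J(a) = \int_{0}^{\infty} \frac{1}{4 \left(a^{2} + s^{2}\right)} \, ds = \frac{\pi}{8 a}.$$

Differentiating under the integral sign with respect to $a$,
$$\frac{dJ}{da} = \int_{0}^{\infty} - \frac{a}{2 \left(a^{2} + s^{2}\right)^{2}} \, ds = - \frac{\pi}{8 a^{2}},$$
so $\int_{0}^{\infty} \frac{1}{4 \left(a^{2} + s^{2}\right)^{2}} \, ds = \frac{\pi}{16 a^{3}}$.

Setting $a = \frac{5}{2}$:
$$I = \frac{\pi}{250}.$$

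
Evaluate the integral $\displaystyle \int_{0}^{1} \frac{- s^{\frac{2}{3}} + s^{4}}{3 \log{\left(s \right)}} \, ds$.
$\frac{\log{\left(3 \right)}}{3}$

Replace the exponent $\frac{2}{3}$ by a parameter $a$: let $I(a) = \int_{0}^{1} \frac{s^{4} - s^{a}}{3 \log{\left(s \right)}} \, ds$.

Since $\dfrac{\partial}{\partial a}\,s^{a} = s^{a} \ln s$, the $\ln s$ in the denominator cancels and
$$\frac{dI}{da} = \int_{0}^{1} - \frac{1}{3} s^{a} \, ds = - \frac{1}{3} \left[\frac{s^{a+1}}{a+1}\right]_0^1 = - \frac{1}{3 a + 3}.$$

Integrating with respect to $a$ gives $I(a) = - \frac{\log{\left(a + 1 \right)}}{3} + \frac{\log{\left(5 \right)}}{3} + C$.

At $a = 4$ the integrand is identically $0$, so $I(4) = 0$. The closed form gives $0$, hence $C = 0$.

Setting $a = \frac{2}{3}$:
$$I = \frac{\log{\left(3 \right)}}{3}.$$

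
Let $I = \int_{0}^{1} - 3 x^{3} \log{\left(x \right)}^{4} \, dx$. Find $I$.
$- \frac{9}{128}$

Consider the simpler parametrised integral
$$J(a) = \int_{0}^{1} - 3 x^{a} \, dx = - \frac{3}{a + 1}.$$

Differentiating under the integral sign brings down a factor of $\ln x$:
$$\frac{dJ}{da} = \int_{0}^{1} - 3 x^{a} \log{\left(x \right)} \, dx = \frac{3}{\left(a + 1\right)^{2}}.$$

Repeating $4$ times in total — each differentiation brings down another $\ln x$ — gives
$$\frac{d^{4}J}{da^{4}} = \int_{0}^{1} - 3 x^{a} \log{\left(x \right)}^{4} \, dx = - \frac{72}{\left(a + 1\right)^{5}},$$
and the integrand here is exactly the target integrand, so $I = - \frac{72}{\left(a + 1\right)^{5}}$.

Setting $a = 3$:
$$I = - \frac{9}{128}.$$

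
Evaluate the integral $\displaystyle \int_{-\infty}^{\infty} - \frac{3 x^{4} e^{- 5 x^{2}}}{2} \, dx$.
$- \frac{9 \sqrt{5} \sqrt{\pi}}{1000}$

Begin with the known integral
$$J(a) = \int_{-\infty}^{\infty} - \frac{3 e^{- a x^{2}}}{2} \, dx = - \frac{3 \sqrt{\pi}}{2 \sqrt{a}}.$$

Differentiating under the integral sign brings down a factor of $(-x^2)$:
$$\frac{dJ}{da} = \int_{-\infty}^{\infty} \frac{3 x^{2} e^{- a x^{2}}}{2} \, dx = \frac{3 \sqrt{\pi}}{4 a^{\frac{3}{2}}}.$$

Repeating twice in total — each differentiation brings down another $(-x^2)$ — gives
$$\frac{d^{2}J}{da^{2}} = \int_{-\infty}^{\infty} - \frac{3 x^{4} e^{- a x^{2}}}{2} \, dx = - \frac{9 \sqrt{\pi}}{8 a^{\frac{5}{2}}},$$
and the integrand here is exactly the target integrand, so $I = - \frac{9 \sqrt{\pi}}{8 a^{\frac{5}{2}}}$.

Setting $a = 5$:
$$I = - \frac{9 \sqrt{5} \sqrt{\pi}}{1000}.$$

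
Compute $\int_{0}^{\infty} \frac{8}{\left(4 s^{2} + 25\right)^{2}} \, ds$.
$\frac{\pi}{125}$

Begin with the known result
$$J(a) = \int_{0}^{\infty} \frac{1}{2 \left(a^{2} + s^{2}\right)} \, ds = \frac{\pi}{4 a}.$$

Differentiating under the integral sign with respect to $a$,
$$\frac{dJ}{da} = \int_{0}^{\infty} - \frac{a}{\left(a^{2} + s^{2}\right)^{2}} \, ds = - \frac{\pi}{4 a^{2}},$$
so $\int_{0}^{\infty} \frac{1}{2 \left(a^{2} + s^{2}\right)^{2}} \, ds = \frac{\pi}{8 a^{3}}$.

Setting $a = \frac{5}{2}$:
$$I = \frac{\pi}{125}.$$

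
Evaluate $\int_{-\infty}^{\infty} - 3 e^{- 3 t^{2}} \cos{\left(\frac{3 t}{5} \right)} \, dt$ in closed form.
$- \frac{\sqrt{3} \sqrt{\pi}}{e^{\frac{3}{100}}}$

Treat the cosine frequency as a parameter and define $I(b) = \int_{-\infty}^{\infty} - 3 e^{- 3 t^{2}} \cos{\left(b t \right)} \, dt$.

Differentiating under the integral sign,
$$I'(b) = \int_{-\infty}^{\infty} 3 t e^{- 3 t^{2}} \sin{\left(b t \right)} \, dt.$$

Integrate $\int_{-\infty}^{\infty} t \sin(b t)\, e^{- 3 t^{2}}\, dt$ by parts with $u = \sin(b t)$ and $dv = t\, e^{- 3 t^{2}}\, dt$, giving $v = - \frac{e^{- 3 t^{2}}}{6}$. The boundary term vanishes and
$$\int_{-\infty}^{\infty} t \sin(b t)\, e^{- 3 t^{2}}\, dt = \frac{b}{6} \int_{-\infty}^{\infty} \cos(b t)\, e^{- 3 t^{2}}\, dt,$$
so $I'(b) = - \frac{b}{6}\, I(b)$.

This is a separable first-order ODE; solving with the initial condition $I(0) = \int_{-\infty}^{\infty} - 3 e^{- 3 t^{2}}\,dt = - \sqrt{3} \sqrt{\pi}$ gives
$$I(b) = - \sqrt{3} \sqrt{\pi} e^{- \frac{b^{2}}{12}}.$$

Setting $b = \frac{3}{5}$:
$$I = - \frac{\sqrt{3} \sqrt{\pi}}{e^{\frac{3}{100}}}.$$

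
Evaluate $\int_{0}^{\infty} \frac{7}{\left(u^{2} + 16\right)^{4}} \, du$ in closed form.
$\frac{35 \pi}{524288}$

Begin with the known result
$$J(a) = \int_{0}^{\infty} \frac{7}{a^{2} + u^{2}} \, du = \frac{7 \pi}{2 a}.$$

Differentiating under the integral sign with respect to $a$,
$$\frac{dJ}{da} = \int_{0}^{\infty} - \frac{14 a}{\left(a^{2} + u^{2}\right)^{2}} \, du = - \frac{7 \pi}{2 a^{2}},$$
so $\int_{0}^{\infty} \frac{7}{\left(a^{2} + u^{2}\right)^{2}} \, du = \frac{7 \pi}{4 a^{3}}$.

Repeating — each differentiation of $1/(u^2+a^2)^j$ produces $-2ja/(u^2+a^2)^{j+1}$ — and dividing through by $-2ja$ at each step yields, after $3$ differentiations in total,
$$\int_{0}^{\infty} \frac{7}{\left(a^{2} + u^{2}\right)^{4}} \, du = \frac{35 \pi}{32 a^{7}}.$$

Setting $a = 4$:
$$I = \frac{35 \pi}{524288}.$$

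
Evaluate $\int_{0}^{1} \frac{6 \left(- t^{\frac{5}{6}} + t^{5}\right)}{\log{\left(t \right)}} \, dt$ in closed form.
$\log{\left(\frac{2176782336}{1771561} \right)}$

Introduce a parameter $a$ in the exponent: let $I(a) = \int_{0}^{1} \frac{6 \left(t^{5} - t^{a}\right)}{\log{\left(t \right)}} \, dt$.

Since $\dfrac{\partial}{\partial a}\,t^{a} = t^{a} \ln t$, the $\ln t$ in the denominator cancels and
$$\frac{dI}{da} = \int_{0}^{1} -6 t^{a} \, dt = -6 \left[\frac{t^{a+1}}{a+1}\right]_0^1 = - \frac{6}{a + 1}.$$

Integrating with respect to $a$ gives $I(a) = \log{\left(\frac{46656}{\left(a + 1\right)^{6}} \right)} + C$.

At $a = 5$ the integrand is identically $0$, so $I(5) = 0$. The closed form gives $0$, hence $C = 0$.

Setting $a = \frac{5}{6}$:
$$I = \log{\left(\frac{2176782336}{1771561} \right)}.$$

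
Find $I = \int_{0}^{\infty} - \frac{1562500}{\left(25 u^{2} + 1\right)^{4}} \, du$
$- \frac{390625 \pi}{8}$

Begin with the known result
$$J(a) = \int_{0}^{\infty} - \frac{4}{a^{2} + u^{2}} \, du = - \frac{2 \pi}{a}.$$

Differentiating under the integral sign with respect to $a$,
$$\frac{dJ}{da} = \int_{0}^{\infty} \frac{8 a}{\left(a^{2} + u^{2}\right)^{2}} \, du = \frac{2 \pi}{a^{2}},$$
so $\int_{0}^{\infty} - \frac{4}{\left(a^{2} + u^{2}\right)^{2}} \, du = - \frac{\pi}{a^{3}}$.

Repeating — each differentiation of $1/(u^2+a^2)^j$ produces $-2ja/(u^2+a^2)^{j+1}$ — and dividing through by $-2ja$ at each step yields, after $3$ differentiations in total,
$$\int_{0}^{\infty} - \frac{4}{\left(a^{2} + u^{2}\right)^{4}} \, du = - \frac{5 \pi}{8 a^{7}}.$$

Setting $a = \frac{1}{5}$:
$$I = - \frac{390625 \pi}{8}.$$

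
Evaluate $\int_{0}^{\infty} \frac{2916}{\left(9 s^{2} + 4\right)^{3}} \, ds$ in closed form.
$\frac{729 \pi}{128}$

Begin with the known result
$$J(a) = \int_{0}^{\infty} \frac{4}{a^{2} + s^{2}} \, ds = \frac{2 \pi}{a}.$$

Differentiating under the integral sign with respect to $a$,
$$\frac{dJ}{da} = \int_{0}^{\infty} - \frac{8 a}{\left(a^{2} + s^{2}\right)^{2}} \, ds = - \frac{2 \pi}{a^{2}},$$
so $\int_{0}^{\infty} \frac{4}{\left(a^{2} + s^{2}\right)^{2}} \, ds = \frac{\pi}{a^{3}}$.

Repeating — each differentiation of $1/(s^2+a^2)^j$ produces $-2ja/(s^2+a^2)^{j+1}$ — and dividing through by $-2ja$ at each step yields, after $2$ differentiations in total,
$$\int_{0}^{\infty} \frac{4}{\left(a^{2} + s^{2}\right)^{3}} \, ds = \frac{3 \pi}{4 a^{5}}.$$

Setting $a = \frac{2}{3}$:
$$I = \frac{729 \pi}{128}.$$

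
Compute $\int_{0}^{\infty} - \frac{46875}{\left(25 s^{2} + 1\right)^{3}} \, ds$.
$- \frac{28125 \pi}{16}$

Recall the elementary integral
$$J(a) = \int_{0}^{\infty} - \frac{3}{a^{2} + s^{2}} \, ds = - \frac{3 \pi}{2 a}.$$

Differentiating under the integral sign with respect to $a$,
$$\frac{dJ}{da} = \int_{0}^{\infty} \frac{6 a}{\left(a^{2} + s^{2}\right)^{2}} \, ds = \frac{3 \pi}{2 a^{2}},$$
so $\int_{0}^{\infty} - \frac{3}{\left(a^{2} + s^{2}\right)^{2}} \, ds = - \frac{3 \pi}{4 a^{3}}$.

Repeating — each differentiation of $1/(s^2+a^2)^j$ produces $-2ja/(s^2+a^2)^{j+1}$ — and dividing through by $-2ja$ at each step yields, after $2$ differentiations in total,
$$\int_{0}^{\infty} - \frac{3}{\left(a^{2} + s^{2}\right)^{3}} \, ds = - \frac{9 \pi}{16 a^{5}}.$$

Setting $a = \frac{1}{5}$:
$$I = - \frac{28125 \pi}{16}.$$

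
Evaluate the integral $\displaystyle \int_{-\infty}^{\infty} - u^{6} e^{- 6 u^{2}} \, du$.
$- \frac{5 \sqrt{6} \sqrt{\pi}}{3456}$

Consider the simpler parametrised integral
$$J(a) = \int_{-\infty}^{\infty} - e^{- a u^{2}} \, du = - \frac{\sqrt{\pi}}{\sqrt{a}}.$$

Differentiating under the integral sign brings down a factor of $(-u^2)$:
$$\frac{dJ}{da} = \int_{-\infty}^{\infty} u^{2} e^{- a u^{2}} \, du = \frac{\sqrt{\pi}}{2 a^{\frac{3}{2}}}.$$

Repeating $3$ times in total — each differentiation brings down another $(-u^2)$ — gives
$$\frac{d^{3}J}{da^{3}} = \int_{-\infty}^{\infty} u^{6} e^{- a u^{2}} \, du = \frac{15 \sqrt{\pi}}{8 a^{\frac{7}{2}}},$$
and the integrand here is $(-1)^{3}$ times the target integrand, so $I = (-1)^{3}\,\frac{d^{3}J}{da^{3}} = - \frac{15 \sqrt{\pi}}{8 a^{\frac{7}{2}}}$.

Setting $a = 6$:
$$I = - \frac{5 \sqrt{6} \sqrt{\pi}}{3456}.$$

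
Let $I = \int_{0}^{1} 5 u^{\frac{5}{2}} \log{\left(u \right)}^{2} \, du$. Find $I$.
$\frac{80}{343}$

Consider the simpler parametrised integral
$$J(a) = \int_{0}^{1} 5 u^{a} \, du = \frac{5}{a + 1}.$$

Differentiating under the integral sign brings down a factor of $\ln u$:
$$\frac{dJ}{da} = \int_{0}^{1} 5 u^{a} \log{\left(u \right)} \, du = - \frac{5}{\left(a + 1\right)^{2}}.$$

Repeating twice in total — each differentiation brings down another $\ln u$ — gives
$$\frac{d^{2}J}{da^{2}} = \int_{0}^{1} 5 u^{a} \log{\left(u \right)}^{2} \, du = \frac{10}{\left(a + 1\right)^{3}},$$
and the integrand here is exactly the target integrand, so $I = \frac{10}{\left(a + 1\right)^{3}}$.

Setting $a = \frac{5}{2}$:
$$I = \frac{80}{343}.$$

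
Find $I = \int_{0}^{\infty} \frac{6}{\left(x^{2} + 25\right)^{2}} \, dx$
$\frac{3 \pi}{250}$

Begin with the known result
$$J(a) = \int_{0}^{\infty} \frac{6}{a^{2} + x^{2}} \, dx = \frac{3 \pi}{a}.$$

Differentiating under the integral sign with respect to $a$,
$$\frac{dJ}{da} = \int_{0}^{\infty} - \frac{12 a}{\left(a^{2} + x^{2}\right)^{2}} \, dx = - \frac{3 \pi}{a^{2}},$$
so $\int_{0}^{\infty} \frac{6}{\left(a^{2} + x^{2}\right)^{2}} \, dx = \frac{3 \pi}{2 a^{3}}$.

Setting $a = 5$:
$$I = \frac{3 \pi}{250}.$$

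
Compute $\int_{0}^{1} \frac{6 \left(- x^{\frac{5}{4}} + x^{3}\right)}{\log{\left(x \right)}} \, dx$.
$- \log{\left(\frac{531441}{16777216} \right)}$

Consider the one-parameter family: let $I(a) = \int_{0}^{1} \frac{6 \left(x^{3} - x^{a}\right)}{\log{\left(x \right)}} \, dx$.

Since $\dfrac{\partial}{\partial a}\,x^{a} = x^{a} \ln x$, the $\ln x$ in the denominator cancels and
$$\frac{dI}{da} = \int_{0}^{1} -6 x^{a} \, dx = -6 \left[\frac{x^{a+1}}{a+1}\right]_0^1 = - \frac{6}{a + 1}.$$

Integrating with respect to $a$ gives $I(a) = - \log{\left(\frac{\left(a + 1\right)^{6}}{4096} \right)} + C$.

At $a = 3$ the integrand is identically $0$, so $I(3) = 0$. The closed form gives $0$, hence $C = 0$.

Setting $a = \frac{5}{4}$:
$$I = - \log{\left(\frac{531441}{16777216} \right)}.$$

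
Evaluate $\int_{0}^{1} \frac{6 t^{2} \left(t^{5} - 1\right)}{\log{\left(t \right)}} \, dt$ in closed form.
$- \log{\left(\frac{729}{262144} \right)}$

Replace the exponent $2$ by a parameter $a$: let $I(a) = \int_{0}^{1} \frac{6 \left(t^{7} - t^{a}\right)}{\log{\left(t \right)}} \, dt$.

Since $\dfrac{\partial}{\partial a}\,t^{a} = t^{a} \ln t$, the $\ln t$ in the denominator cancels and
$$\frac{dI}{da} = \int_{0}^{1} -6 t^{a} \, dt = -6 \left[\frac{t^{a+1}}{a+1}\right]_0^1 = - \frac{6}{a + 1}.$$

Integrating with respect to $a$ gives $I(a) = - \log{\left(\frac{\left(a + 1\right)^{6}}{262144} \right)} + C$.

At $a = 7$ the integrand is identically $0$, so $I(7) = 0$. The closed form gives $0$, hence $C = 0$.

Setting $a = 2$:
$$I = - \log{\left(\frac{729}{262144} \right)}.$$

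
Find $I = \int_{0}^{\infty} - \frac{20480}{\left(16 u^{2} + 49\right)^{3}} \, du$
$- \frac{960 \pi}{16807}$

Begin with the known result
$$J(a) = \int_{0}^{\infty} - \frac{5}{a^{2} + u^{2}} \, du = - \frac{5 \pi}{2 a}.$$

Differentiating under the integral sign with respect to $a$,
$$\frac{dJ}{da} = \int_{0}^{\infty} \frac{10 a}{\left(a^{2} + u^{2}\right)^{2}} \, du = \frac{5 \pi}{2 a^{2}},$$
so $\int_{0}^{\infty} - \frac{5}{\left(a^{2} + u^{2}\right)^{2}} \, du = - \frac{5 \pi}{4 a^{3}}$.

Repeating — each differentiation of $1/(u^2+a^2)^j$ produces $-2ja/(u^2+a^2)^{j+1}$ — and dividing through by $-2ja$ at each step yields, after $2$ differentiations in total,
$$\int_{0}^{\infty} - \frac{5}{\left(a^{2} + u^{2}\right)^{3}} \, du = - \frac{15 \pi}{16 a^{5}}.$$

Setting $a = \frac{7}{4}$:
$$I = - \frac{960 \pi}{16807}.$$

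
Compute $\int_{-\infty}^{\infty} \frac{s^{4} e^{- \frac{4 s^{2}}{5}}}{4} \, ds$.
$\frac{75 \sqrt{5} \sqrt{\pi}}{512}$

Begin with the known integral
$$J(a) = \int_{-\infty}^{\infty} \frac{e^{- a s^{2}}}{4} \, ds = \frac{\sqrt{\pi}}{4 \sqrt{a}}.$$

Differentiating under the integral sign brings down a factor of $(-s^2)$:
$$\frac{dJ}{da} = \int_{-\infty}^{\infty} - \frac{s^{2} e^{- a s^{2}}}{4} \, ds = - \frac{\sqrt{\pi}}{8 a^{\frac{3}{2}}}.$$

Repeating twice in total — each differentiation brings down another $(-s^2)$ — gives
$$\frac{d^{2}J}{da^{2}} = \int_{-\infty}^{\infty} \frac{s^{4} e^{- a s^{2}}}{4} \, ds = \frac{3 \sqrt{\pi}}{16 a^{\frac{5}{2}}},$$
and the integrand here is exactly the target integrand, so $I = \frac{3 \sqrt{\pi}}{16 a^{\frac{5}{2}}}$.

Setting $a = \frac{4}{5}$:
$$I = \frac{75 \sqrt{5} \sqrt{\pi}}{512}.$$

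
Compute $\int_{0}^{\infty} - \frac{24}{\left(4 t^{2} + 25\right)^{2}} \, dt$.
$- \frac{3 \pi}{125}$

Recall the elementary integral
$$J(a) = \int_{0}^{\infty} - \frac{3}{2 \left(a^{2} + t^{2}\right)} \, dt = - \frac{3 \pi}{4 a}.$$

Differentiating under the integral sign with respect to $a$,
$$\frac{dJ}{da} = \int_{0}^{\infty} \frac{3 a}{\left(a^{2} + t^{2}\right)^{2}} \, dt = \frac{3 \pi}{4 a^{2}},$$
so $\int_{0}^{\infty} - \frac{3}{2 \left(a^{2} + t^{2}\right)^{2}} \, dt = - \frac{3 \pi}{8 a^{3}}$.

Setting $a = \frac{5}{2}$:
$$I = - \frac{3 \pi}{125}.$$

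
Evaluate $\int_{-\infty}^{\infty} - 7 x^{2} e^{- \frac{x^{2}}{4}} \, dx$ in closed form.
$- 28 \sqrt{\pi}$

Start from the elementary integral
$$J(a) = \int_{-\infty}^{\infty} - 7 e^{- a x^{2}} \, dx = - \frac{7 \sqrt{\pi}}{\sqrt{a}}.$$

Differentiating under the integral sign brings down a factor of $(-x^2)$:
$$\frac{dJ}{da} = \int_{-\infty}^{\infty} 7 x^{2} e^{- a x^{2}} \, dx = \frac{7 \sqrt{\pi}}{2 a^{\frac{3}{2}}}.$$

The integral on the left is $-I$, so $I = - \frac{7 \sqrt{\pi}}{2 a^{\frac{3}{2}}}$.

Setting $a = \frac{1}{4}$:
$$I = - 28 \sqrt{\pi}.$$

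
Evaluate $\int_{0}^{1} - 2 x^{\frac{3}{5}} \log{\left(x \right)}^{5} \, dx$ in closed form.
$\frac{234375}{16384}$

Start from the elementary integral
$$J(a) = \int_{0}^{1} - 2 x^{a} \, dx = - \frac{2}{a + 1}.$$

Differentiating under the integral sign brings down a factor of $\ln x$:
$$\frac{dJ}{da} = \int_{0}^{1} - 2 x^{a} \log{\left(x \right)} \, dx = \frac{2}{\left(a + 1\right)^{2}}.$$

Repeating $5$ times in total — each differentiation brings down another $\ln x$ — gives
$$\frac{d^{5}J}{da^{5}} = \int_{0}^{1} - 2 x^{a} \log{\left(x \right)}^{5} \, dx = \frac{240}{\left(a + 1\right)^{6}},$$
and the integrand here is exactly the target integrand, so $I = \frac{240}{\left(a + 1\right)^{6}}$.

Setting $a = \frac{3}{5}$:
$$I = \frac{234375}{16384}.$$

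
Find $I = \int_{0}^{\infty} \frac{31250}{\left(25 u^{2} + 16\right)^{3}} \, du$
$\frac{9375 \pi}{8192}$

Start from the standard arctangent integral
$$J(a) = \int_{0}^{\infty} \frac{2}{a^{2} + u^{2}} \, du = \frac{\pi}{a}.$$

Differentiating under the integral sign with respect to $a$,
$$\frac{dJ}{da} = \int_{0}^{\infty} - \frac{4 a}{\left(a^{2} + u^{2}\right)^{2}} \, du = - \frac{\pi}{a^{2}},$$
so $\int_{0}^{\infty} \frac{2}{\left(a^{2} + u^{2}\right)^{2}} \, du = \frac{\pi}{2 a^{3}}$.

Repeating — each differentiation of $1/(u^2+a^2)^j$ produces $-2ja/(u^2+a^2)^{j+1}$ — and dividing through by $-2ja$ at each step yields, after $2$ differentiations in total,
$$\int_{0}^{\infty} \frac{2}{\left(a^{2} + u^{2}\right)^{3}} \, du = \frac{3 \pi}{8 a^{5}}.$$

Setting $a = \frac{4}{5}$:
$$I = \frac{9375 \pi}{8192}.$$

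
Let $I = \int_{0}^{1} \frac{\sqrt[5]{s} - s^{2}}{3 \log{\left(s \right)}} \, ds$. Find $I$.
$- \frac{\log{\left(5 \right)}}{3} + \frac{\log{\left(2 \right)}}{3}$

Replace the exponent $\frac{1}{5}$ by a parameter $a$: let $I(a) = \int_{0}^{1} \frac{- s^{2} + s^{a}}{3 \log{\left(s \right)}} \, ds$.

Since $\dfrac{\partial}{\partial a}\,s^{a} = s^{a} \ln s$, the $\ln s$ in the denominator cancels and
$$\frac{dI}{da} = \int_{0}^{1} \frac{1}{3} s^{a} \, ds = \frac{1}{3} \left[\frac{s^{a+1}}{a+1}\right]_0^1 = \frac{1}{3 \left(a + 1\right)}.$$

Integrating with respect to $a$ gives $I(a) = \frac{\log{\left(a + 1 \right)}}{3} - \frac{\log{\left(3 \right)}}{3} + C$.

At $a = 2$ the integrand is identically $0$, so $I(2) = 0$. The closed form gives $0$, hence $C = 0$.

Setting $a = \frac{1}{5}$:
$$I = - \frac{\log{\left(5 \right)}}{3} + \frac{\log{\left(2 \right)}}{3}.$$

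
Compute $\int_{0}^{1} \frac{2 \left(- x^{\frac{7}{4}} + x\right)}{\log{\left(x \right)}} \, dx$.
$\log{\left(\frac{64}{121} \right)}$

Introduce a parameter $a$ in the exponent: let $I(a) = \int_{0}^{1} \frac{2 \left(- x^{\frac{7}{4}} + x^{a}\right)}{\log{\left(x \right)}} \, dx$.

Since $\dfrac{\partial}{\partial a}\,x^{a} = x^{a} \ln x$, the $\ln x$ in the denominator cancels and
$$\frac{dI}{da} = \int_{0}^{1} 2 x^{a} \, dx = 2 \left[\frac{x^{a+1}}{a+1}\right]_0^1 = \frac{2}{a + 1}.$$

Integrating with respect to $a$ gives $I(a) = \log{\left(\frac{16 \left(a + 1\right)^{2}}{121} \right)} + C$.

At $a = \frac{7}{4}$ the integrand is identically $0$, so $I(\frac{7}{4}) = 0$. The closed form gives $0$, hence $C = 0$.

Setting $a = 1$:
$$I = \log{\left(\frac{64}{121} \right)}.$$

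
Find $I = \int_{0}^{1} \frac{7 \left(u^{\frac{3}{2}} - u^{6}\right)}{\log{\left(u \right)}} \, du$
$\log{\left(\frac{78125}{105413504} \right)}$

Replace the exponent $\frac{3}{2}$ by a parameter $a$: let $I(a) = \int_{0}^{1} \frac{7 \left(- u^{6} + u^{a}\right)}{\log{\left(u \right)}} \, du$.

Since $\dfrac{\partial}{\partial a}\,u^{a} = u^{a} \ln u$, the $\ln u$ in the denominator cancels and
$$\frac{dI}{da} = \int_{0}^{1} 7 u^{a} \, du = 7 \left[\frac{u^{a+1}}{a+1}\right]_0^1 = \frac{7}{a + 1}.$$

Integrating with respect to $a$ gives $I(a) = \log{\left(\frac{\left(a + 1\right)^{7}}{823543} \right)} + C$.

At $a = 6$ the integrand is identically $0$, so $I(6) = 0$. The closed form gives $0$, hence $C = 0$.

Setting $a = \frac{3}{2}$:
$$I = \log{\left(\frac{78125}{105413504} \right)}.$$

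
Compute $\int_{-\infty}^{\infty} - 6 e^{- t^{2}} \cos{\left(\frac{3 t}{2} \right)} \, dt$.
$- \frac{6 \sqrt{\pi}}{e^{\frac{9}{16}}}$

Let $b$ denote the cosine frequency and define $I(b) = \int_{-\infty}^{\infty} - 6 e^{- t^{2}} \cos{\left(b t \right)} \, dt$.

Differentiating under the integral sign,
$$I'(b) = \int_{-\infty}^{\infty} 6 t e^{- t^{2}} \sin{\left(b t \right)} \, dt.$$

Integrate $\int_{-\infty}^{\infty} t \sin(b t)\, e^{- t^{2}}\, dt$ by parts with $u = \sin(b t)$ and $dv = t\, e^{- t^{2}}\, dt$, giving $v = - \frac{e^{- t^{2}}}{2}$. The boundary term vanishes and
$$\int_{-\infty}^{\infty} t \sin(b t)\, e^{- t^{2}}\, dt = \frac{b}{2} \int_{-\infty}^{\infty} \cos(b t)\, e^{- t^{2}}\, dt,$$
so $I'(b) = - \frac{b}{2}\, I(b)$.

This is a separable first-order ODE; solving with the initial condition $I(0) = \int_{-\infty}^{\infty} - 6 e^{- t^{2}}\,dt = - 6 \sqrt{\pi}$ gives
$$I(b) = - 6 \sqrt{\pi} e^{- \frac{b^{2}}{4}}.$$

Setting $b = \frac{3}{2}$:
$$I = - \frac{6 \sqrt{\pi}}{e^{\frac{9}{16}}}.$$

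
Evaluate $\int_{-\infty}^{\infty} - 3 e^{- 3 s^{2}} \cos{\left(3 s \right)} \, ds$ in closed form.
$- \frac{\sqrt{3} \sqrt{\pi}}{e^{\frac{3}{4}}}$

Treat the cosine frequency as a parameter and define $I(b) = \int_{-\infty}^{\infty} - 3 e^{- 3 s^{2}} \cos{\left(b s \right)} \, ds$.

Differentiating under the integral sign,
$$I'(b) = \int_{-\infty}^{\infty} 3 s e^{- 3 s^{2}} \sin{\left(b s \right)} \, ds.$$

Integrate $\int_{-\infty}^{\infty} s \sin(b s)\, e^{- 3 s^{2}}\, ds$ by parts with $u = \sin(b s)$ and $dv = s\, e^{- 3 s^{2}}\, ds$, giving $v = - \frac{e^{- 3 s^{2}}}{6}$. The boundary term vanishes and
$$\int_{-\infty}^{\infty} s \sin(b s)\, e^{- 3 s^{2}}\, ds = \frac{b}{6} \int_{-\infty}^{\infty} \cos(b s)\, e^{- 3 s^{2}}\, ds,$$
so $I'(b) = - \frac{b}{6}\, I(b)$.

This is a separable first-order ODE; solving with the initial condition $I(0) = \int_{-\infty}^{\infty} - 3 e^{- 3 s^{2}}\,ds = - \sqrt{3} \sqrt{\pi}$ gives
$$I(b) = - \sqrt{3} \sqrt{\pi} e^{- \frac{b^{2}}{12}}.$$

Setting $b = 3$:
$$I = - \frac{\sqrt{3} \sqrt{\pi}}{e^{\frac{3}{4}}}.$$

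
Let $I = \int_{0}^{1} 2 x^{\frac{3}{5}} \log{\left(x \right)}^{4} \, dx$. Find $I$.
$\frac{9375}{2048}$

Consider the simpler parametrised integral
$$J(a) = \int_{0}^{1} 2 x^{a} \, dx = \frac{2}{a + 1}.$$

Differentiating under the integral sign brings down a factor of $\ln x$:
$$\frac{dJ}{da} = \int_{0}^{1} 2 x^{a} \log{\left(x \right)} \, dx = - \frac{2}{\left(a + 1\right)^{2}}.$$

Repeating $4$ times in total — each differentiation brings down another $\ln x$ — gives
$$\frac{d^{4}J}{da^{4}} = \int_{0}^{1} 2 x^{a} \log{\left(x \right)}^{4} \, dx = \frac{48}{\left(a + 1\right)^{5}},$$
and the integrand here is exactly the target integrand, so $I = \frac{48}{\left(a + 1\right)^{5}}$.

Setting $a = \frac{3}{5}$:
$$I = \frac{9375}{2048}.$$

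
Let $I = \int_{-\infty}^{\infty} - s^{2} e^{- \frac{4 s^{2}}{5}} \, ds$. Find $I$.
$- \frac{5 \sqrt{5} \sqrt{\pi}}{16}$

Consider the simpler parametrised integral
$$J(a) = \int_{-\infty}^{\infty} - e^{- a s^{2}} \, ds = - \frac{\sqrt{\pi}}{\sqrt{a}}.$$

Differentiating under the integral sign brings down a factor of $(-s^2)$:
$$\frac{dJ}{da} = \int_{-\infty}^{\infty} s^{2} e^{- a s^{2}} \, ds = \frac{\sqrt{\pi}}{2 a^{\frac{3}{2}}}.$$

The integral on the left is $-I$, so $I = - \frac{\sqrt{\pi}}{2 a^{\frac{3}{2}}}$.

Setting $a = \frac{4}{5}$:
$$I = - \frac{5 \sqrt{5} \sqrt{\pi}}{16}.$$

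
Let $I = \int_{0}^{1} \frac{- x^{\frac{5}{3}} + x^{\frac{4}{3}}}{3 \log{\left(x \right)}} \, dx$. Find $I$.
$- \log{\left(2 \right)} + \frac{\log{\left(7 \right)}}{3}$

Replace the exponent $\frac{4}{3}$ by a parameter $a$: let $I(a) = \int_{0}^{1} \frac{- x^{\frac{5}{3}} + x^{a}}{3 \log{\left(x \right)}} \, dx$.

Since $\dfrac{\partial}{\partial a}\,x^{a} = x^{a} \ln x$, the $\ln x$ in the denominator cancels and
$$\frac{dI}{da} = \int_{0}^{1} \frac{1}{3} x^{a} \, dx = \frac{1}{3} \left[\frac{x^{a+1}}{a+1}\right]_0^1 = \frac{1}{3 \left(a + 1\right)}.$$

Integrating with respect to $a$ gives $I(a) = \frac{\log{\left(a + 1 \right)}}{3} - \log{\left(2 \right)} + \frac{\log{\left(3 \right)}}{3} + C$.

At $a = \frac{5}{3}$ the integrand is identically $0$, so $I(\frac{5}{3}) = 0$. The closed form gives $0$, hence $C = 0$.

Setting $a = \frac{4}{3}$:
$$I = - \log{\left(2 \right)} + \frac{\log{\left(7 \right)}}{3}.$$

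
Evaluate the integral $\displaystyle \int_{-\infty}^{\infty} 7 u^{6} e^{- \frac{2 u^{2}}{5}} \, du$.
$\frac{13125 \sqrt{10} \sqrt{\pi}}{128}$

Start from the elementary integral
$$J(a) = \int_{-\infty}^{\infty} 7 e^{- a u^{2}} \, du = \frac{7 \sqrt{\pi}}{\sqrt{a}}.$$

Differentiating under the integral sign brings down a factor of $(-u^2)$:
$$\frac{dJ}{da} = \int_{-\infty}^{\infty} - 7 u^{2} e^{- a u^{2}} \, du = - \frac{7 \sqrt{\pi}}{2 a^{\frac{3}{2}}}.$$

Repeating $3$ times in total — each differentiation brings down another $(-u^2)$ — gives
$$\frac{d^{3}J}{da^{3}} = \int_{-\infty}^{\infty} - 7 u^{6} e^{- a u^{2}} \, du = - \frac{105 \sqrt{\pi}}{8 a^{\frac{7}{2}}},$$
and the integrand here is $(-1)^{3}$ times the target integrand, so $I = (-1)^{3}\,\frac{d^{3}J}{da^{3}} = \frac{105 \sqrt{\pi}}{8 a^{\frac{7}{2}}}$.

Setting $a = \frac{2}{5}$:
$$I = \frac{13125 \sqrt{10} \sqrt{\pi}}{128}.$$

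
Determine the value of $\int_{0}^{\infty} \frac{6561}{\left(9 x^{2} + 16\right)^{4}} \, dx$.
$\frac{10935 \pi}{524288}$

Begin with the known result
$$J(a) = \int_{0}^{\infty} \frac{1}{a^{2} + x^{2}} \, dx = \frac{\pi}{2 a}.$$

Differentiating under the integral sign with respect to $a$,
$$\frac{dJ}{da} = \int_{0}^{\infty} - \frac{2 a}{\left(a^{2} + x^{2}\right)^{2}} \, dx = - \frac{\pi}{2 a^{2}},$$
so $\int_{0}^{\infty} \frac{1}{\left(a^{2} + x^{2}\right)^{2}} \, dx = \frac{\pi}{4 a^{3}}$.

Repeating — each differentiation of $1/(x^2+a^2)^j$ produces $-2ja/(x^2+a^2)^{j+1}$ — and dividing through by $-2ja$ at each step yields, after $3$ differentiations in total,
$$\int_{0}^{\infty} \frac{1}{\left(a^{2} + x^{2}\right)^{4}} \, dx = \frac{5 \pi}{32 a^{7}}.$$

Setting $a = \frac{4}{3}$:
$$I = \frac{10935 \pi}{524288}.$$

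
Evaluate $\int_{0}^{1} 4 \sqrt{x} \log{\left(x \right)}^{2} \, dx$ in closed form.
$\frac{64}{27}$

Start from the elementary integral
$$J(a) = \int_{0}^{1} 4 x^{a} \, dx = \frac{4}{a + 1}.$$

Differentiating under the integral sign brings down a factor of $\ln x$:
$$\frac{dJ}{da} = \int_{0}^{1} 4 x^{a} \log{\left(x \right)} \, dx = - \frac{4}{\left(a + 1\right)^{2}}.$$

Repeating twice in total — each differentiation brings down another $\ln x$ — gives
$$\frac{d^{2}J}{da^{2}} = \int_{0}^{1} 4 x^{a} \log{\left(x \right)}^{2} \, dx = \frac{8}{\left(a + 1\right)^{3}},$$
and the integrand here is exactly the target integrand, so $I = \frac{8}{\left(a + 1\right)^{3}}$.

Setting $a = \frac{1}{2}$:
$$I = \frac{64}{27}.$$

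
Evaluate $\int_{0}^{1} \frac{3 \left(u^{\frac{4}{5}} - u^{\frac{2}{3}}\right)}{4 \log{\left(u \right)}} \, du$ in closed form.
$- \frac{3 \log{\left(5 \right)}}{2} + \frac{9 \log{\left(3 \right)}}{4}$

Consider the one-parameter family: let $I(a) = \int_{0}^{1} \frac{3 \left(- u^{\frac{2}{3}} + u^{a}\right)}{4 \log{\left(u \right)}} \, du$.

Since $\dfrac{\partial}{\partial a}\,u^{a} = u^{a} \ln u$, the $\ln u$ in the denominator cancels and
$$\frac{dI}{da} = \int_{0}^{1} \frac{3}{4} u^{a} \, du = \frac{3}{4} \left[\frac{u^{a+1}}{a+1}\right]_0^1 = \frac{3}{4 \left(a + 1\right)}.$$

Integrating with respect to $a$ gives $I(a) = \log{\left(\frac{3^{\frac{3}{4}} \sqrt[4]{5} \left(a + 1\right)^{\frac{3}{4}}}{5} \right)} + C$.

At $a = \frac{2}{3}$ the integrand is identically $0$, so $I(\frac{2}{3}) = 0$. The closed form gives $0$, hence $C = 0$.

Setting $a = \frac{4}{5}$:
$$I = - \frac{3 \log{\left(5 \right)}}{2} + \frac{9 \log{\left(3 \right)}}{4}.$$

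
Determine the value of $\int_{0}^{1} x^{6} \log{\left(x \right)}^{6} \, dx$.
$\frac{720}{823543}$

Begin with the known integral
$$J(a) = \int_{0}^{1} x^{a} \, dx = \frac{1}{a + 1}.$$

Differentiating under the integral sign brings down a factor of $\ln x$:
$$\frac{dJ}{da} = \int_{0}^{1} x^{a} \log{\left(x \right)} \, dx = - \frac{1}{\left(a + 1\right)^{2}}.$$

Repeating $6$ times in total — each differentiation brings down another $\ln x$ — gives
$$\frac{d^{6}J}{da^{6}} = \int_{0}^{1} x^{a} \log{\left(x \right)}^{6} \, dx = \frac{720}{\left(a + 1\right)^{7}},$$
and the integrand here is exactly the target integrand, so $I = \frac{720}{\left(a + 1\right)^{7}}$.

Setting $a = 6$:
$$I = \frac{720}{823543}.$$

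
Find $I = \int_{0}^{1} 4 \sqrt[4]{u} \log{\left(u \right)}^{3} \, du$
$- \frac{6144}{625}$

Start from the elementary integral
$$J(a) = \int_{0}^{1} 4 u^{a} \, du = \frac{4}{a + 1}.$$

Differentiating under the integral sign brings down a factor of $\ln u$:
$$\frac{dJ}{da} = \int_{0}^{1} 4 u^{a} \log{\left(u \right)} \, du = - \frac{4}{\left(a + 1\right)^{2}}.$$

Repeating $3$ times in total — each differentiation brings down another $\ln u$ — gives
$$\frac{d^{3}J}{da^{3}} = \int_{0}^{1} 4 u^{a} \log{\left(u \right)}^{3} \, du = - \frac{24}{\left(a + 1\right)^{4}},$$
and the integrand here is exactly the target integrand, so $I = - \frac{24}{\left(a + 1\right)^{4}}$.

Setting $a = \frac{1}{4}$:
$$I = - \frac{6144}{625}.$$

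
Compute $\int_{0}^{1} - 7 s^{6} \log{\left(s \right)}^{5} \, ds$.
$\frac{120}{16807}$

Start from the elementary integral
$$J(a) = \int_{0}^{1} - 7 s^{a} \, ds = - \frac{7}{a + 1}.$$

Differentiating under the integral sign brings down a factor of $\ln s$:
$$\frac{dJ}{da} = \int_{0}^{1} - 7 s^{a} \log{\left(s \right)} \, ds = \frac{7}{\left(a + 1\right)^{2}}.$$

Repeating $5$ times in total — each differentiation brings down another $\ln s$ — gives
$$\frac{d^{5}J}{da^{5}} = \int_{0}^{1} - 7 s^{a} \log{\left(s \right)}^{5} \, ds = \frac{840}{\left(a + 1\right)^{6}},$$
and the integrand here is exactly the target integrand, so $I = \frac{840}{\left(a + 1\right)^{6}}$.

Setting $a = 6$:
$$I = \frac{120}{16807}.$$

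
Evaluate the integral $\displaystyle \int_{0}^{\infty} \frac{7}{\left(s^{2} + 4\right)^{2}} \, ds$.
$\frac{7 \pi}{32}$

Start from the standard arctangent integral
$$J(a) = \int_{0}^{\infty} \frac{7}{a^{2} + s^{2}} \, ds = \frac{7 \pi}{2 a}.$$

Differentiating under the integral sign with respect to $a$,
$$\frac{dJ}{da} = \int_{0}^{\infty} - \frac{14 a}{\left(a^{2} + s^{2}\right)^{2}} \, ds = - \frac{7 \pi}{2 a^{2}},$$
so $\int_{0}^{\infty} \frac{7}{\left(a^{2} + s^{2}\right)^{2}} \, ds = \frac{7 \pi}{4 a^{3}}$.

Setting $a = 2$:
$$I = \frac{7 \pi}{32}.$$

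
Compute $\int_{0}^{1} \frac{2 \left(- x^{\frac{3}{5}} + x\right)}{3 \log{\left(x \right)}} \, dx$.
$\log{\left(\frac{10^{\frac{2}{3}}}{4} \right)}$

Replace the exponent $1$ by a parameter $a$: let $I(a) = \int_{0}^{1} \frac{2 \left(- x^{\frac{3}{5}} + x^{a}\right)}{3 \log{\left(x \right)}} \, dx$.

Since $\dfrac{\partial}{\partial a}\,x^{a} = x^{a} \ln x$, the $\ln x$ in the denominator cancels and
$$\frac{dI}{da} = \int_{0}^{1} \frac{2}{3} x^{a} \, dx = \frac{2}{3} \left[\frac{x^{a+1}}{a+1}\right]_0^1 = \frac{2}{3 \left(a + 1\right)}.$$

Integrating with respect to $a$ gives $I(a) = \log{\left(\frac{5^{\frac{2}{3}} \left(a + 1\right)^{\frac{2}{3}}}{4} \right)} + C$.

At $a = \frac{3}{5}$ the integrand is identically $0$, so $I(\frac{3}{5}) = 0$. The closed form gives $0$, hence $C = 0$.

Setting $a = 1$:
$$I = \log{\left(\frac{10^{\frac{2}{3}}}{4} \right)}.$$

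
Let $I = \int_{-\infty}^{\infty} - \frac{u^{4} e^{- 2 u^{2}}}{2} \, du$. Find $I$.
$- \frac{3 \sqrt{2} \sqrt{\pi}}{64}$

Consider the simpler parametrised integral
$$J(a) = \int_{-\infty}^{\infty} - \frac{e^{- a u^{2}}}{2} \, du = - \frac{\sqrt{\pi}}{2 \sqrt{a}}.$$

Differentiating under the integral sign brings down a factor of $(-u^2)$:
$$\frac{dJ}{da} = \int_{-\infty}^{\infty} \frac{u^{2} e^{- a u^{2}}}{2} \, du = \frac{\sqrt{\pi}}{4 a^{\frac{3}{2}}}.$$

Repeating twice in total — each differentiation brings down another $(-u^2)$ — gives
$$\frac{d^{2}J}{da^{2}} = \int_{-\infty}^{\infty} - \frac{u^{4} e^{- a u^{2}}}{2} \, du = - \frac{3 \sqrt{\pi}}{8 a^{\frac{5}{2}}},$$
and the integrand here is exactly the target integrand, so $I = - \frac{3 \sqrt{\pi}}{8 a^{\frac{5}{2}}}$.

Setting $a = 2$:
$$I = - \frac{3 \sqrt{2} \sqrt{\pi}}{64}.$$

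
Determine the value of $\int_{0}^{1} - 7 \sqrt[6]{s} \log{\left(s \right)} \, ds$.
$\frac{36}{7}$

Start from the elementary integral
$$J(a) = \int_{0}^{1} - 7 s^{a} \, ds = - \frac{7}{a + 1}.$$

Differentiating under the integral sign brings down a factor of $\ln s$:
$$\frac{dJ}{da} = \int_{0}^{1} - 7 s^{a} \log{\left(s \right)} \, ds = \frac{7}{\left(a + 1\right)^{2}}.$$

The integral on the left is $I$, so $I = \frac{7}{\left(a + 1\right)^{2}}$.

Setting $a = \frac{1}{6}$:
$$I = \frac{36}{7}.$$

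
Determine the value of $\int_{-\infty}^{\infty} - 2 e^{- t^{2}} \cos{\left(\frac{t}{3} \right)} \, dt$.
$- \frac{2 \sqrt{\pi}}{e^{\frac{1}{36}}}$

Treat the cosine frequency as a parameter and define $I(b) = \int_{-\infty}^{\infty} - 2 e^{- t^{2}} \cos{\left(b t \right)} \, dt$.

Differentiating under the integral sign,
$$I'(b) = \int_{-\infty}^{\infty} 2 t e^{- t^{2}} \sin{\left(b t \right)} \, dt.$$

Integrate $\int_{-\infty}^{\infty} t \sin(b t)\, e^{- t^{2}}\, dt$ by parts with $u = \sin(b t)$ and $dv = t\, e^{- t^{2}}\, dt$, giving $v = - \frac{e^{- t^{2}}}{2}$. The boundary term vanishes and
$$\int_{-\infty}^{\infty} t \sin(b t)\, e^{- t^{2}}\, dt = \frac{b}{2} \int_{-\infty}^{\infty} \cos(b t)\, e^{- t^{2}}\, dt,$$
so $I'(b) = - \frac{b}{2}\, I(b)$.

This is a separable first-order ODE; solving with the initial condition $I(0) = \int_{-\infty}^{\infty} - 2 e^{- t^{2}}\,dt = - 2 \sqrt{\pi}$ gives
$$I(b) = - 2 \sqrt{\pi} e^{- \frac{b^{2}}{4}}.$$

Setting $b = \frac{1}{3}$:
$$I = - \frac{2 \sqrt{\pi}}{e^{\frac{1}{36}}}.$$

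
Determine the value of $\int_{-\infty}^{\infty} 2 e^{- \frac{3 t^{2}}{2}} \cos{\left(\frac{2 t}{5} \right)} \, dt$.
$\frac{2 \sqrt{6} \sqrt{\pi}}{3 e^{\frac{2}{75}}}$

Treat the cosine frequency as a parameter and define $I(b) = \int_{-\infty}^{\infty} 2 e^{- \frac{3 t^{2}}{2}} \cos{\left(b t \right)} \, dt$.

Differentiating under the integral sign,
$$I'(b) = \int_{-\infty}^{\infty} - 2 t e^{- \frac{3 t^{2}}{2}} \sin{\left(b t \right)} \, dt.$$

Integrate $\int_{-\infty}^{\infty} t \sin(b t)\, e^{- \frac{3 t^{2}}{2}}\, dt$ by parts with $u = \sin(b t)$ and $dv = t\, e^{- \frac{3 t^{2}}{2}}\, dt$, giving $v = - \frac{e^{- \frac{3 t^{2}}{2}}}{3}$. The boundary term vanishes and
$$\int_{-\infty}^{\infty} t \sin(b t)\, e^{- \frac{3 t^{2}}{2}}\, dt = \frac{b}{3} \int_{-\infty}^{\infty} \cos(b t)\, e^{- \frac{3 t^{2}}{2}}\, dt,$$
so $I'(b) = - \frac{b}{3}\, I(b)$.

This is a separable first-order ODE; solving with the initial condition $I(0) = \int_{-\infty}^{\infty} 2 e^{- \frac{3 t^{2}}{2}}\,dt = \frac{2 \sqrt{6} \sqrt{\pi}}{3}$ gives
$$I(b) = \frac{2 \sqrt{6} \sqrt{\pi} e^{- \frac{b^{2}}{6}}}{3}.$$

Setting $b = \frac{2}{5}$:
$$I = \frac{2 \sqrt{6} \sqrt{\pi}}{3 e^{\frac{2}{75}}}.$$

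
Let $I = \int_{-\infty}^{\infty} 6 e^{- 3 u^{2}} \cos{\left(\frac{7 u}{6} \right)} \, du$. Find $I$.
$\frac{2 \sqrt{3} \sqrt{\pi}}{e^{\frac{49}{432}}}$

Let $b$ denote the cosine frequency and define $I(b) = \int_{-\infty}^{\infty} 6 e^{- 3 u^{2}} \cos{\left(b u \right)} \, du$.

Differentiating under the integral sign,
$$I'(b) = \int_{-\infty}^{\infty} - 6 u e^{- 3 u^{2}} \sin{\left(b u \right)} \, du.$$

Integrate $\int_{-\infty}^{\infty} u \sin(b u)\, e^{- 3 u^{2}}\, du$ by parts with $w = \sin(b u)$ and $dv = u\, e^{- 3 u^{2}}\, du$, giving $v = - \frac{e^{- 3 u^{2}}}{6}$. The boundary term vanishes and
$$\int_{-\infty}^{\infty} u \sin(b u)\, e^{- 3 u^{2}}\, du = \frac{b}{6} \int_{-\infty}^{\infty} \cos(b u)\, e^{- 3 u^{2}}\, du,$$
so $I'(b) = - \frac{b}{6}\, I(b)$.

This is a separable first-order ODE; solving with the initial condition $I(0) = \int_{-\infty}^{\infty} 6 e^{- 3 u^{2}}\,du = 2 \sqrt{3} \sqrt{\pi}$ gives
$$I(b) = 2 \sqrt{3} \sqrt{\pi} e^{- \frac{b^{2}}{12}}.$$

Setting $b = \frac{7}{6}$:
$$I = \frac{2 \sqrt{3} \sqrt{\pi}}{e^{\frac{49}{432}}}.$$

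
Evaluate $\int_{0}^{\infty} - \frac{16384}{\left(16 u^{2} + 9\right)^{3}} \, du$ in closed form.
$- \frac{256 \pi}{81}$

Begin with the known result
$$J(a) = \int_{0}^{\infty} - \frac{4}{a^{2} + u^{2}} \, du = - \frac{2 \pi}{a}.$$

Differentiating under the integral sign with respect to $a$,
$$\frac{dJ}{da} = \int_{0}^{\infty} \frac{8 a}{\left(a^{2} + u^{2}\right)^{2}} \, du = \frac{2 \pi}{a^{2}},$$
so $\int_{0}^{\infty} - \frac{4}{\left(a^{2} + u^{2}\right)^{2}} \, du = - \frac{\pi}{a^{3}}$.

Repeating — each differentiation of $1/(u^2+a^2)^j$ produces $-2ja/(u^2+a^2)^{j+1}$ — and dividing through by $-2ja$ at each step yields, after $2$ differentiations in total,
$$\int_{0}^{\infty} - \frac{4}{\left(a^{2} + u^{2}\right)^{3}} \, du = - \frac{3 \pi}{4 a^{5}}.$$

Setting $a = \frac{3}{4}$:
$$I = - \frac{256 \pi}{81}.$$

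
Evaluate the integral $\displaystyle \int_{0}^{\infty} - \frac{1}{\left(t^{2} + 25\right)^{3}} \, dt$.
$- \frac{3 \pi}{50000}$

Start from the standard arctangent integral
$$J(a) = \int_{0}^{\infty} - \frac{1}{a^{2} + t^{2}} \, dt = - \frac{\pi}{2 a}.$$

Differentiating under the integral sign with respect to $a$,
$$\frac{dJ}{da} = \int_{0}^{\infty} \frac{2 a}{\left(a^{2} + t^{2}\right)^{2}} \, dt = \frac{\pi}{2 a^{2}},$$
so $\int_{0}^{\infty} - \frac{1}{\left(a^{2} + t^{2}\right)^{2}} \, dt = - \frac{\pi}{4 a^{3}}$.

Repeating — each differentiation of $1/(t^2+a^2)^j$ produces $-2ja/(t^2+a^2)^{j+1}$ — and dividing through by $-2ja$ at each step yields, after $2$ differentiations in total,
$$\int_{0}^{\infty} - \frac{1}{\left(a^{2} + t^{2}\right)^{3}} \, dt = - \frac{3 \pi}{16 a^{5}}.$$

Setting $a = 5$:
$$I = - \frac{3 \pi}{50000}.$$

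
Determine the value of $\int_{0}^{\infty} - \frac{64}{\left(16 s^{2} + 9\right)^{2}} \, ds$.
$- \frac{4 \pi}{27}$

Start from the standard arctangent integral
$$J(a) = \int_{0}^{\infty} - \frac{1}{4 \left(a^{2} + s^{2}\right)} \, ds = - \frac{\pi}{8 a}.$$

Differentiating under the integral sign with respect to $a$,
$$\frac{dJ}{da} = \int_{0}^{\infty} \frac{a}{2 \left(a^{2} + s^{2}\right)^{2}} \, ds = \frac{\pi}{8 a^{2}},$$
so $\int_{0}^{\infty} - \frac{1}{4 \left(a^{2} + s^{2}\right)^{2}} \, ds = - \frac{\pi}{16 a^{3}}$.

Setting $a = \frac{3}{4}$:
$$I = - \frac{4 \pi}{27}.$$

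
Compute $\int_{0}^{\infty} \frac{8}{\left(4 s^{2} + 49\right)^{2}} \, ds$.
$\frac{\pi}{343}$

Begin with the known result
$$J(a) = \int_{0}^{\infty} \frac{1}{2 \left(a^{2} + s^{2}\right)} \, ds = \frac{\pi}{4 a}.$$

Differentiating under the integral sign with respect to $a$,
$$\frac{dJ}{da} = \int_{0}^{\infty} - \frac{a}{\left(a^{2} + s^{2}\right)^{2}} \, ds = - \frac{\pi}{4 a^{2}},$$
so $\int_{0}^{\infty} \frac{1}{2 \left(a^{2} + s^{2}\right)^{2}} \, ds = \frac{\pi}{8 a^{3}}$.

Setting $a = \frac{7}{2}$:
$$I = \frac{\pi}{343}.$$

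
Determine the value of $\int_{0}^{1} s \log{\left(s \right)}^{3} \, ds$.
$- \frac{3}{8}$

Begin with the known integral
$$J(a) = \int_{0}^{1} s^{a} \, ds = \frac{1}{a + 1}.$$

Differentiating under the integral sign brings down a factor of $\ln s$:
$$\frac{dJ}{da} = \int_{0}^{1} s^{a} \log{\left(s \right)} \, ds = - \frac{1}{\left(a + 1\right)^{2}}.$$

Repeating $3$ times in total — each differentiation brings down another $\ln s$ — gives
$$\frac{d^{3}J}{da^{3}} = \int_{0}^{1} s^{a} \log{\left(s \right)}^{3} \, ds = - \frac{6}{\left(a + 1\right)^{4}},$$
and the integrand here is exactly the target integrand, so $I = - \frac{6}{\left(a + 1\right)^{4}}$.

Setting $a = 1$:
$$I = - \frac{3}{8}.$$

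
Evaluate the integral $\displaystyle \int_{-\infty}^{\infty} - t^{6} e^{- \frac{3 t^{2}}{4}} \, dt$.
$- \frac{80 \sqrt{3} \sqrt{\pi}}{27}$

Start from the elementary integral
$$J(a) = \int_{-\infty}^{\infty} - e^{- a t^{2}} \, dt = - \frac{\sqrt{\pi}}{\sqrt{a}}.$$

Differentiating under the integral sign brings down a factor of $(-t^2)$:
$$\frac{dJ}{da} = \int_{-\infty}^{\infty} t^{2} e^{- a t^{2}} \, dt = \frac{\sqrt{\pi}}{2 a^{\frac{3}{2}}}.$$

Repeating $3$ times in total — each differentiation brings down another $(-t^2)$ — gives
$$\frac{d^{3}J}{da^{3}} = \int_{-\infty}^{\infty} t^{6} e^{- a t^{2}} \, dt = \frac{15 \sqrt{\pi}}{8 a^{\frac{7}{2}}},$$
and the integrand here is $(-1)^{3}$ times the target integrand, so $I = (-1)^{3}\,\frac{d^{3}J}{da^{3}} = - \frac{15 \sqrt{\pi}}{8 a^{\frac{7}{2}}}$.

Setting $a = \frac{3}{4}$:
$$I = - \frac{80 \sqrt{3} \sqrt{\pi}}{27}.$$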